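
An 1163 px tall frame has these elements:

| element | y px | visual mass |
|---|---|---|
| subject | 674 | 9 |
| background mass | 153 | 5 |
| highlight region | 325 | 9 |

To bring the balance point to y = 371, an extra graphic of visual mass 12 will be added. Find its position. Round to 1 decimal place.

y ≈ 269.1

New total weight: (9 + 5 + 9) + 12 = 35.
Along y: (9756 + 12·y) / 35 = 371 (existing moment 9·674 + 5·153 + 9·325 = 9756) ⇒ y = (12985 − 9756) / 12 ≈ 269.08.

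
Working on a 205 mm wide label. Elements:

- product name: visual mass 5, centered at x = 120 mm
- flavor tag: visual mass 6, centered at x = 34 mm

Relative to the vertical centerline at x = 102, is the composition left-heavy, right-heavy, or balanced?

left-heavy

Total weight = 5 + 6 = 11.
Σw·x = 5·120 + 6·34 = 804, so x̄ = 804/11 ≈ 73.09.
73.1 lies left of the midline 102, so the layout is left-heavy.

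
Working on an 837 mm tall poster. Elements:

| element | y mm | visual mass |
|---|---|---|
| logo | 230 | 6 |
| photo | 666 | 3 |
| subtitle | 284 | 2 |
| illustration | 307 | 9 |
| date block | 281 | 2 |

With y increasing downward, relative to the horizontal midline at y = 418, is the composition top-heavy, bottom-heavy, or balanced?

Weights sum to 6 + 3 + 2 + 9 + 2 = 22.
Σw·y = 6·230 + 3·666 + 2·284 + 9·307 + 2·281 = 7271, so ȳ = 7271/22 ≈ 330.50.
330.5 vs midline 418 → top-heavy.

top-heavy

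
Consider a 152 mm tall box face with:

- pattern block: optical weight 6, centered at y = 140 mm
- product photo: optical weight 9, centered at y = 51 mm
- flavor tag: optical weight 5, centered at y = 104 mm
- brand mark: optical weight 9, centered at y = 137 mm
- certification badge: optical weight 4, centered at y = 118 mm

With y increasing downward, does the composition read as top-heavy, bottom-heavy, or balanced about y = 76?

bottom-heavy

Total weight = 6 + 9 + 5 + 9 + 4 = 33.
Σw·y = 6·140 + 9·51 + 5·104 + 9·137 + 4·118 = 3524, so ȳ = 3524/33 ≈ 106.79.
106.8 lies below (larger y than) the midline 76, so the layout is bottom-heavy.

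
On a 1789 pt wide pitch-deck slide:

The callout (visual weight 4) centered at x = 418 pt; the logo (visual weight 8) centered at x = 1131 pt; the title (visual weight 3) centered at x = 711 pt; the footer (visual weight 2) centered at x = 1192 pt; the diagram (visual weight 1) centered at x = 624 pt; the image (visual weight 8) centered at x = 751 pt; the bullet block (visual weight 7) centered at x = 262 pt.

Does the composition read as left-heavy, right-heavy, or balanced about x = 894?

Total weight = 4 + 8 + 3 + 2 + 1 + 8 + 7 = 33.
x-moment: 4·418 + 8·1131 + 3·711 + 2·1192 + 1·624 + 8·751 + 7·262 = 23703; centroid 23703/33 ≈ 718.27.
718.3 lies left of the midline 894, so the layout is left-heavy.

left-heavy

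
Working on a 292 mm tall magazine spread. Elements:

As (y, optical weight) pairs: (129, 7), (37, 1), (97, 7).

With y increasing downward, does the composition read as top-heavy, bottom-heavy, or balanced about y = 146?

top-heavy

Σw = 7 + 1 + 7 = 15.
Σw·y = 7·129 + 1·37 + 7·97 = 1619, so ȳ = 1619/15 ≈ 107.93.
107.9 vs midline 146 → top-heavy.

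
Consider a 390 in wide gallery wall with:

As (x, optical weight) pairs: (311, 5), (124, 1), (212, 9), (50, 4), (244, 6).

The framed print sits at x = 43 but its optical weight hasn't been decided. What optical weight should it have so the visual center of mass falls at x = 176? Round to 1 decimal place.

Known weights sum to 5 + 1 + 9 + 4 + 6 = 25; their moment is 5·311 + 1·124 + 9·212 + 4·50 + 6·244 = 5251.
For the centroid to hit 176: (5251 + w·43) / (25 + w) = 176.
Solving: w = (176·25 − 5251) / (43 − 176) = -851 / -133 ≈ 6.40.

w ≈ 6.4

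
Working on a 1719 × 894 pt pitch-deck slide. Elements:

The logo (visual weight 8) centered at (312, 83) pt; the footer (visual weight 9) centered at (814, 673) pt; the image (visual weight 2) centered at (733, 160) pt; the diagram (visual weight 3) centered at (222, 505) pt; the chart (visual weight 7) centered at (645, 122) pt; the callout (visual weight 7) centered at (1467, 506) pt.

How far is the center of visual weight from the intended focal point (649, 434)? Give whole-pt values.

Weights sum to 8 + 9 + 2 + 3 + 7 + 7 = 36.
x: (8·312 + 9·814 + 2·733 + 3·222 + 7·645 + 7·1467) / 36 = 26738 / 36 ≈ 742.72
y: (8·83 + 9·673 + 2·160 + 3·505 + 7·122 + 7·506) / 36 = 12952 / 36 ≈ 359.78
From (649, 434): dx = 93.72, dy = -74.22, so the distance is √(dx²+dy²) ≈ 119.55.

≈ 120 pt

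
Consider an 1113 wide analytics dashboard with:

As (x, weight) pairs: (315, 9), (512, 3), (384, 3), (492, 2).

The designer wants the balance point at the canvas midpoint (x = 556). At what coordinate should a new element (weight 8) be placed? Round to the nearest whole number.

With the new element, Σw becomes 9 + 3 + 3 + 2 + 8 = 25.
Along x: (6507 + 8·x) / 25 = 556 (existing moment 9·315 + 3·512 + 3·384 + 2·492 = 6507) ⇒ x = (13900 − 6507) / 8 ≈ 924.12.

x ≈ 924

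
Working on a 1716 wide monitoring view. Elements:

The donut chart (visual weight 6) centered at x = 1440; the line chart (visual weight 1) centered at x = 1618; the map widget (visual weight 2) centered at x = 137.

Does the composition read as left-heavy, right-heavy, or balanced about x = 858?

right-heavy

Total weight = 6 + 1 + 2 = 9.
x: (6·1440 + 1·1618 + 2·137) / 9 = 10532 / 9 ≈ 1170.22
1170.2 lies right of the midline 858, so the layout is right-heavy.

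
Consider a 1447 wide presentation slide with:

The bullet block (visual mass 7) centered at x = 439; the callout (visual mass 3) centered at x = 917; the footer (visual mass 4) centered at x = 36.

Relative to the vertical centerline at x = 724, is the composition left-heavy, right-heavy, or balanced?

left-heavy

Weights sum to 7 + 3 + 4 = 14.
x: (7·439 + 3·917 + 4·36) / 14 = 5968 / 14 ≈ 426.29
426.3 vs midline 724 → left-heavy.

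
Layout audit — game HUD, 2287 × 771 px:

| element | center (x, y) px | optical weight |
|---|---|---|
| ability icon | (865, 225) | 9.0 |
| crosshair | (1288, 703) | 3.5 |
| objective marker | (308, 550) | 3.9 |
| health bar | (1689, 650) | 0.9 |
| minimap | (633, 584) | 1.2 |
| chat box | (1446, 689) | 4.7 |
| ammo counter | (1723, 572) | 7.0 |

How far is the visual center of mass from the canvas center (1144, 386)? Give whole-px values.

Σw = 9.0 + 3.5 + 3.9 + 0.9 + 1.2 + 4.7 + 7.0 = 30.2.
x-moment: 9.0·865 + 3.5·1288 + 3.9·308 + 0.9·1689 + 1.2·633 + 4.7·1446 + 7.0·1723 = 34631.1; centroid 34631.1/30.2 ≈ 1146.73.
y-moment: 9.0·225 + 3.5·703 + 3.9·550 + 0.9·650 + 1.2·584 + 4.7·689 + 7.0·572 = 15158.6; centroid 15158.6/30.2 ≈ 501.94.
From (1144, 386): dx = 2.73, dy = 115.94, so the distance is √(dx²+dy²) ≈ 115.97.

≈ 116 px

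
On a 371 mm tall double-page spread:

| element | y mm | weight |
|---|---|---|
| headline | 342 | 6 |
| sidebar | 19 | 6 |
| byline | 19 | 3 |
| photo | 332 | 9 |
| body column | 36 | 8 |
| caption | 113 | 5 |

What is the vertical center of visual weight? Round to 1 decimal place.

Total weight = 6 + 6 + 3 + 9 + 8 + 5 = 37.
y: moment 6064 / weight 37 ≈ 163.89

y ≈ 163.9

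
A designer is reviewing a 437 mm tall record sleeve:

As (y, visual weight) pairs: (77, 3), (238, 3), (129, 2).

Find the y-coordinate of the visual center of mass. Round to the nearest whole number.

Total weight = 3 + 3 + 2 = 8.
y-moment: 3·77 + 3·238 + 2·129 = 1203; centroid 1203/8 ≈ 150.38.

y ≈ 150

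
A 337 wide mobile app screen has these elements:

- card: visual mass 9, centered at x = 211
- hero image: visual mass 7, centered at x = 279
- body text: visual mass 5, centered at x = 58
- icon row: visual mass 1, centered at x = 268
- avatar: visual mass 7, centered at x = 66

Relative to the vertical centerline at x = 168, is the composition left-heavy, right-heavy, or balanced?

Total weight = 9 + 7 + 5 + 1 + 7 = 29.
Σw·x = 9·211 + 7·279 + 5·58 + 1·268 + 7·66 = 4872, so x̄ = 4872/29 ≈ 168.00.
The centroid 168.00 matches the midline at 168, so the layout is balanced.

balanced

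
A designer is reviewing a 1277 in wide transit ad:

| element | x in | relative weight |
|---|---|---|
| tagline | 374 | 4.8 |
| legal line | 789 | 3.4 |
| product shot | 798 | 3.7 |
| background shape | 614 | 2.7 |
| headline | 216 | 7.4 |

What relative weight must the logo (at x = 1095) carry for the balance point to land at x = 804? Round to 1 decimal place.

w ≈ 24.1

Existing Σw = 22.0 (4.8 + 3.4 + 3.7 + 2.7 + 7.4); existing moment 4.8·374 + 3.4·789 + 3.7·798 + 2.7·614 + 7.4·216 = 10686.6.
For the centroid to hit 804: (10686.6 + w·1095) / (22.0 + w) = 804.
So w = (804·22.0 − 10686.6)/(1095 − 804) = 7001.4/291 ≈ 24.06.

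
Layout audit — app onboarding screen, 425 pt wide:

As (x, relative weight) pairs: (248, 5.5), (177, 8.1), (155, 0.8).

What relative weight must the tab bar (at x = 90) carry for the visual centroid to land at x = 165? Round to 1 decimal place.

w ≈ 7.3

Known weights sum to 5.5 + 8.1 + 0.8 = 14.4; their moment is 5.5·248 + 8.1·177 + 0.8·155 = 2921.7.
Set Σw·x/Σw = 165: (2921.7 + 90w) = 165·(14.4 + w).
So w = (165·14.4 − 2921.7)/(90 − 165) = -545.7/-75 ≈ 7.28.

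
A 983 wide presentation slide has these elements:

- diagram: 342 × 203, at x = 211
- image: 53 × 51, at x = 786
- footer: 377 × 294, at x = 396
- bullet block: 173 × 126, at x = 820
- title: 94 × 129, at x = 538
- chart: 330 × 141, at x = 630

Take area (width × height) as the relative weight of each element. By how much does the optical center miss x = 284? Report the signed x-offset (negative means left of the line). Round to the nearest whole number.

≈ 150

Taking area as weight: diagram 342·203 = 69426, image 53·51 = 2703, footer 377·294 = 110838, bullet block 173·126 = 21798, title 94·129 = 12126, chart 330·141 = 46530. Sum 263421.
x-moment: 69426·211 + 2703·786 + 110838·396 + 21798·820 + 12126·538 + 46530·630 = 114377340; centroid 114377340/263421 ≈ 434.20.
Offset from x = 284: 434.20 − 284 ≈ 150.20.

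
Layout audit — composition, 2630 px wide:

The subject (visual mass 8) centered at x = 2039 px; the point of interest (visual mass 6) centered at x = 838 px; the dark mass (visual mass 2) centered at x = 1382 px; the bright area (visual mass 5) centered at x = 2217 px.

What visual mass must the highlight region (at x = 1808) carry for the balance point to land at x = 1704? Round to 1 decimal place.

w ≈ 5.7

Fixed elements: Σw = 8 + 6 + 2 + 5 = 21, Σw·x = 8·2039 + 6·838 + 2·1382 + 5·2217 = 35189.
Set Σw·x/Σw = 1704: (35189 + 1808w) = 1704·(21 + w).
Rearranging, w·(1808 − 1704) = 1704·21 − 35189 = 595, so w ≈ 595/104 = 5.72.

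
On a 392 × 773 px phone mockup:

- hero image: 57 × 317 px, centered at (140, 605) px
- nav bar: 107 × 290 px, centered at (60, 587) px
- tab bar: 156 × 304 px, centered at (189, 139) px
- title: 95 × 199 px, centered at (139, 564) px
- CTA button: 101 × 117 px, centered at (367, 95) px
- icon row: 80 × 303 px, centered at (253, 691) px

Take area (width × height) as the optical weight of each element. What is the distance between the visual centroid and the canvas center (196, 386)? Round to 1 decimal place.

≈ 43.9 px

Areas: hero image 57·317 = 18069, nav bar 107·290 = 31030, tab bar 156·304 = 47424, title 95·199 = 18905, CTA button 101·117 = 11817, icon row 80·303 = 24240. Total weight = 151485.
x-moment: 18069·140 + 31030·60 + 47424·189 + 18905·139 + 11817·367 + 24240·253 = 26451950; centroid 26451950/151485 ≈ 174.62.
y-moment: 18069·605 + 31030·587 + 47424·139 + 18905·564 + 11817·95 + 24240·691 = 64273166; centroid 64273166/151485 ≈ 424.29.
Relative to (196, 386): Δ = (-21.38, 38.29); |Δ| = √(-21.38² + 38.29²) ≈ 43.85.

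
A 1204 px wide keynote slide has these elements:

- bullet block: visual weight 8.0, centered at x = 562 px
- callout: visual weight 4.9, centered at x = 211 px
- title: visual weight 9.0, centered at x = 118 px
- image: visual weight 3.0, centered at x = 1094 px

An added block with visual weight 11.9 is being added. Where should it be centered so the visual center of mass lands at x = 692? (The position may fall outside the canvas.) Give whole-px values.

x ≈ 1310

With the added block, Σw becomes 8.0 + 4.9 + 9.0 + 3.0 + 11.9 = 36.8.
x: need Σw·x = 36.8·692 = 25465.6. Existing = 8.0·562 + 4.9·211 + 9.0·118 + 3.0·1094 = 9873.9. Remainder 15591.7 / 11.9 ≈ 1310.23.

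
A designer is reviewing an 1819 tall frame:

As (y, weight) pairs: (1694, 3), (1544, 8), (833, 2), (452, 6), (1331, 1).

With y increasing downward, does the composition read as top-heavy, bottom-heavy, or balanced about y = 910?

bottom-heavy

Σw = 3 + 8 + 2 + 6 + 1 = 20.
Σw·y = 3·1694 + 8·1544 + 2·833 + 6·452 + 1·1331 = 23143, so ȳ = 23143/20 ≈ 1157.15.
1157.2 vs midline 910 → bottom-heavy.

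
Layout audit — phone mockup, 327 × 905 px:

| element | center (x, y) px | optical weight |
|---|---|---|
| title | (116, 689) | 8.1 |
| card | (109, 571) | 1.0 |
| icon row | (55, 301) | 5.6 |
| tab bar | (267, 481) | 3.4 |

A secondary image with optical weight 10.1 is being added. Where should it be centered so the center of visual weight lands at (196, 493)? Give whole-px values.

With the secondary image, Σw becomes 8.1 + 1.0 + 5.6 + 3.4 + 10.1 = 28.2.
Along x: (2264.4 + 10.1·x) / 28.2 = 196 (existing moment 8.1·116 + 1.0·109 + 5.6·55 + 3.4·267 = 2264.4) ⇒ x = (5527.2 − 2264.4) / 10.1 ≈ 323.05.
Along y: (9472.9 + 10.1·y) / 28.2 = 493 (existing moment 8.1·689 + 1.0·571 + 5.6·301 + 3.4·481 = 9472.9) ⇒ y = (13902.6 − 9472.9) / 10.1 ≈ 438.58.

(323, 439)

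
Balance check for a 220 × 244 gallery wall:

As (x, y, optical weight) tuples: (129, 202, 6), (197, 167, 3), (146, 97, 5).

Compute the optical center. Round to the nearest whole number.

(150, 157)

Σw = 6 + 3 + 5 = 14.
x: (6·129 + 3·197 + 5·146) / 14 = 2095 / 14 ≈ 149.64
y: (6·202 + 3·167 + 5·97) / 14 = 2198 / 14 ≈ 157.00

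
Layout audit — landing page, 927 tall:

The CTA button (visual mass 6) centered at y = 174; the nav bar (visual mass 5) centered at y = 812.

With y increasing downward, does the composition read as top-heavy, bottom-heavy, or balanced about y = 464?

balanced

Σw = 6 + 5 = 11.
y-moment: 6·174 + 5·812 = 5104; centroid 5104/11 ≈ 464.00.
464.00 = 464 exactly: balanced.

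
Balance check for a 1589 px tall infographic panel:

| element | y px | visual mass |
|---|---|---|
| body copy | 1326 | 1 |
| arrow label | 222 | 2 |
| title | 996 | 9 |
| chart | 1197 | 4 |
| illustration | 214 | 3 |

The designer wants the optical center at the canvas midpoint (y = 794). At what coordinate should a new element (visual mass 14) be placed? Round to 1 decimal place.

y ≈ 717.0

New total weight: (1 + 2 + 9 + 4 + 3) + 14 = 33.
Along y: (16164 + 14·y) / 33 = 794 (existing moment 1·1326 + 2·222 + 9·996 + 4·1197 + 3·214 = 16164) ⇒ y = (26202 − 16164) / 14 ≈ 717.00.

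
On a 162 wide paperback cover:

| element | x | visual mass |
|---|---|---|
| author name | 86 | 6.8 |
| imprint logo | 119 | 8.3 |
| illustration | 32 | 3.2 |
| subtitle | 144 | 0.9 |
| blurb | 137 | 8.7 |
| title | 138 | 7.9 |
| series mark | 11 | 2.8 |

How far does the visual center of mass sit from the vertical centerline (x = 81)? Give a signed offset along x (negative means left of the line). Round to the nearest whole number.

Weights sum to 6.8 + 8.3 + 3.2 + 0.9 + 8.7 + 7.9 + 2.8 = 38.6.
x: moment 4117.4 / weight 38.6 ≈ 106.67
Difference: 106.67 − 81 ≈ 25.67.

≈ 26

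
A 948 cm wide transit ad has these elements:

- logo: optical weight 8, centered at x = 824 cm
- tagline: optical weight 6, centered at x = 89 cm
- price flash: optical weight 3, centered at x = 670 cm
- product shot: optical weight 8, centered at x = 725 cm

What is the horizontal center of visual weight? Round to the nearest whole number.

Weights sum to 8 + 6 + 3 + 8 = 25.
x: (8·824 + 6·89 + 3·670 + 8·725) / 25 = 14936 / 25 ≈ 597.44

x ≈ 597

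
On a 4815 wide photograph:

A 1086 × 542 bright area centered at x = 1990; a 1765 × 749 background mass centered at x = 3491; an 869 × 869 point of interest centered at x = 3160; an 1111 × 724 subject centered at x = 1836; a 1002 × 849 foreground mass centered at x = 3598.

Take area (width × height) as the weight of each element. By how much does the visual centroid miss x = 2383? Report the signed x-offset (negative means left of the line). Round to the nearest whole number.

Areas → weights: bright area 1086·542 = 588612, background mass 1765·749 = 1321985, point of interest 869·869 = 755161, subject 1111·724 = 804364, foreground mass 1002·849 = 850698; Σw = 4320820.
Σw·x = 588612·1990 + 1321985·3491 + 755161·3160 + 804364·1836 + 850698·3598 = 12710319983, so x̄ = 12710319983/4320820 ≈ 2941.65.
Against x = 2383, that's 2941.65 − 2383 = 558.65.

≈ 559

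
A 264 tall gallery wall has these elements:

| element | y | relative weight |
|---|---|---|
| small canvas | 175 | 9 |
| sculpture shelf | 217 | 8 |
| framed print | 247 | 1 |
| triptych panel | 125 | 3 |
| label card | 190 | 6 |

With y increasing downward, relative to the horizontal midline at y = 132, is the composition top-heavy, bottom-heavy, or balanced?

Total weight = 9 + 8 + 1 + 3 + 6 = 27.
y-moment: 9·175 + 8·217 + 1·247 + 3·125 + 6·190 = 5073; centroid 5073/27 ≈ 187.89.
Since 187.9 is below (larger y than) 132, the composition reads bottom-heavy.

bottom-heavy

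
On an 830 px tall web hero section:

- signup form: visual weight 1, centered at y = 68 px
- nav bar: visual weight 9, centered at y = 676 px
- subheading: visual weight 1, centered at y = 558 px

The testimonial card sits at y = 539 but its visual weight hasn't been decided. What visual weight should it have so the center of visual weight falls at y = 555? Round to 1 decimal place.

Known weights sum to 1 + 9 + 1 = 11; their moment is 1·68 + 9·676 + 1·558 = 6710.
Set Σw·y/Σw = 555: (6710 + 539w) = 555·(11 + w).
Rearranging, w·(539 − 555) = 555·11 − 6710 = -605, so w ≈ -605/-16 = 37.81.

w ≈ 37.8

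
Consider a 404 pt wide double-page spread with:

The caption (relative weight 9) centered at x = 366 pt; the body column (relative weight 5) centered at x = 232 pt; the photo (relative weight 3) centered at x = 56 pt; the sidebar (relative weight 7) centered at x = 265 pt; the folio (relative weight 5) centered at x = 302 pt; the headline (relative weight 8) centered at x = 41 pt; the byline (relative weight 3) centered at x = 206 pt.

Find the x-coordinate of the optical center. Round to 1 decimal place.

Weights sum to 9 + 5 + 3 + 7 + 5 + 8 + 3 = 40.
x: (9·366 + 5·232 + 3·56 + 7·265 + 5·302 + 8·41 + 3·206) / 40 = 8933 / 40 ≈ 223.32

x ≈ 223.3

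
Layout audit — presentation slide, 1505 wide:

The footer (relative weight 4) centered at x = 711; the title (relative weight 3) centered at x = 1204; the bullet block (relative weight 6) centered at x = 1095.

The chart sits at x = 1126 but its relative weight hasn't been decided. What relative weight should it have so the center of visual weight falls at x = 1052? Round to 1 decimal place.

w ≈ 8.8

Existing Σw = 13 (4 + 3 + 6); existing moment 4·711 + 3·1204 + 6·1095 = 13026.
Set Σw·x/Σw = 1052: (13026 + 1126w) = 1052·(13 + w).
Rearranging, w·(1126 − 1052) = 1052·13 − 13026 = 650, so w ≈ 650/74 = 8.78.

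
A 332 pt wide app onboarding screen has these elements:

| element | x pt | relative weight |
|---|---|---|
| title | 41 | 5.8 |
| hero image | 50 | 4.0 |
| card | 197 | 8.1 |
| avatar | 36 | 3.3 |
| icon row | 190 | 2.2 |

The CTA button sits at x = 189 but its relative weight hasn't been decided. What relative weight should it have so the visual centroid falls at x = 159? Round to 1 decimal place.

w ≈ 38.3

Fixed elements: Σw = 5.8 + 4.0 + 8.1 + 3.3 + 2.2 = 23.4, Σw·x = 5.8·41 + 4.0·50 + 8.1·197 + 3.3·36 + 2.2·190 = 2570.3.
Set Σw·x/Σw = 159: (2570.3 + 189w) = 159·(23.4 + w).
Rearranging, w·(189 − 159) = 159·23.4 − 2570.3 = 1150.3, so w ≈ 1150.3/30 = 38.34.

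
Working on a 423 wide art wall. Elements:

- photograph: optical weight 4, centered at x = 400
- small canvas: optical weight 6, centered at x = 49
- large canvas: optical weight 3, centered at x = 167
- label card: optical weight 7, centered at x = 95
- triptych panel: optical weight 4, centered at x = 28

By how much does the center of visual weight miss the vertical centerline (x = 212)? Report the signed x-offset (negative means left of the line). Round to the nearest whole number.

≈ -80

Total weight = 4 + 6 + 3 + 7 + 4 = 24.
x-moment: 4·400 + 6·49 + 3·167 + 7·95 + 4·28 = 3172; centroid 3172/24 ≈ 132.17.
Difference: 132.17 − 212 ≈ -79.83.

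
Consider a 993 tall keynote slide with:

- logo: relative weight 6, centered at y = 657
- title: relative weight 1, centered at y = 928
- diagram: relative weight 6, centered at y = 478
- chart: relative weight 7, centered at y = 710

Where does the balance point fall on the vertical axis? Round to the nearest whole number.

y ≈ 635

Total weight = 6 + 1 + 6 + 7 = 20.
Σw·y = 6·657 + 1·928 + 6·478 + 7·710 = 12708, so ȳ = 12708/20 ≈ 635.40.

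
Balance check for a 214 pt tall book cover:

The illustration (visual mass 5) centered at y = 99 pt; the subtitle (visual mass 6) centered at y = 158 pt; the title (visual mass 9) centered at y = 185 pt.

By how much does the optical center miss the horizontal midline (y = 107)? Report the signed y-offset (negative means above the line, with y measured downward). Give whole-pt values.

≈ 48 pt

Weights sum to 5 + 6 + 9 = 20.
y-moment: 5·99 + 6·158 + 9·185 = 3108; centroid 3108/20 ≈ 155.40.
Difference: 155.40 − 107 ≈ 48.40.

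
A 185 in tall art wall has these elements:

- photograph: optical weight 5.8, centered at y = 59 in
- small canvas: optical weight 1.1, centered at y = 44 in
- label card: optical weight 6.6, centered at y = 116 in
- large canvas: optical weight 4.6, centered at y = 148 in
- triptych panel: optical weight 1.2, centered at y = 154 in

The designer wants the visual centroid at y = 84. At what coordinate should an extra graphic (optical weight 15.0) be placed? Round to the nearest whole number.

With the extra graphic, Σw becomes 5.8 + 1.1 + 6.6 + 4.6 + 1.2 + 15.0 = 34.3.
Along y: (2021.8 + 15.0·y) / 34.3 = 84 (existing moment 5.8·59 + 1.1·44 + 6.6·116 + 4.6·148 + 1.2·154 = 2021.8) ⇒ y = (2881.2 − 2021.8) / 15.0 ≈ 57.29.

y ≈ 57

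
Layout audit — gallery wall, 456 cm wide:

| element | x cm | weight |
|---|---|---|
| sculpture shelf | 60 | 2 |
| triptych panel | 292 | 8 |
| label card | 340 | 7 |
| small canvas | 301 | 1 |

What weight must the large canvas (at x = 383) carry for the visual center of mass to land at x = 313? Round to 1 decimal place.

Fixed elements: Σw = 2 + 8 + 7 + 1 = 18, Σw·x = 2·60 + 8·292 + 7·340 + 1·301 = 5137.
Set Σw·x/Σw = 313: (5137 + 383w) = 313·(18 + w).
So w = (313·18 − 5137)/(383 − 313) = 497/70 ≈ 7.10.

w ≈ 7.1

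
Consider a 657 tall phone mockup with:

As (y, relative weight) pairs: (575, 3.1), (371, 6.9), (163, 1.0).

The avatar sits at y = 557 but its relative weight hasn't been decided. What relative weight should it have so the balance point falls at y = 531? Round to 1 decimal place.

Known weights sum to 3.1 + 6.9 + 1.0 = 11.0; their moment is 3.1·575 + 6.9·371 + 1.0·163 = 4505.4.
Set Σw·y/Σw = 531: (4505.4 + 557w) = 531·(11.0 + w).
Solving: w = (531·11.0 − 4505.4) / (557 − 531) = 1335.6 / 26 ≈ 51.37.

w ≈ 51.4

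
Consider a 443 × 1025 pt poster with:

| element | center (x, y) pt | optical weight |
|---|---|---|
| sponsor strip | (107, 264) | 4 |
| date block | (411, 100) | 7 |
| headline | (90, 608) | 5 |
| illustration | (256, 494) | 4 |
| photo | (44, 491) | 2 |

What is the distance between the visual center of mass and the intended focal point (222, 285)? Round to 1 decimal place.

≈ 67.5 pt

Total weight = 4 + 7 + 5 + 4 + 2 = 22.
x-moment: 4·107 + 7·411 + 5·90 + 4·256 + 2·44 = 4867; centroid 4867/22 ≈ 221.23.
y-moment: 4·264 + 7·100 + 5·608 + 4·494 + 2·491 = 7754; centroid 7754/22 ≈ 352.45.
From (222, 285): dx = -0.77, dy = 67.45, so the distance is √(dx²+dy²) ≈ 67.46.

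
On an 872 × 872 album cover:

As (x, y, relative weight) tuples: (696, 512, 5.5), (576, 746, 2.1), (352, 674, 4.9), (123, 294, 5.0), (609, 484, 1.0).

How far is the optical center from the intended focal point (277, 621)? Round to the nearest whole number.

Weights sum to 5.5 + 2.1 + 4.9 + 5.0 + 1.0 = 18.5.
x-moment: 5.5·696 + 2.1·576 + 4.9·352 + 5.0·123 + 1.0·609 = 7986.4; centroid 7986.4/18.5 ≈ 431.70.
y-moment: 5.5·512 + 2.1·746 + 4.9·674 + 5.0·294 + 1.0·484 = 9639.2; centroid 9639.2/18.5 ≈ 521.04.
From (277, 621): dx = 154.70, dy = -99.96, so the distance is √(dx²+dy²) ≈ 184.18.

≈ 184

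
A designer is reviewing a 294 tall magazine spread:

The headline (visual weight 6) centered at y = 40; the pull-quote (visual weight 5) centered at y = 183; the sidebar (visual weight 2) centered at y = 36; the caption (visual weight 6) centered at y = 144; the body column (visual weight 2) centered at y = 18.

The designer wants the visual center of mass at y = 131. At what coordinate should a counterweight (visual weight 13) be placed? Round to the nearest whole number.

y ≈ 179

After adding the counterweight, total weight = 6 + 5 + 2 + 6 + 2 + 13 = 34.
y: need Σw·y = 34·131 = 4454. Existing = 6·40 + 5·183 + 2·36 + 6·144 + 2·18 = 2127. Remainder 2327 / 13 ≈ 179.00.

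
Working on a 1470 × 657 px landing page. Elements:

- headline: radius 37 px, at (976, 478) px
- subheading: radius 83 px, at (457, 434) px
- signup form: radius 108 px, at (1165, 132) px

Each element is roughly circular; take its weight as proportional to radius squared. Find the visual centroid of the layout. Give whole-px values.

Weights ∝ r²: headline 37² = 1369, subheading 83² = 6889, signup form 108² = 11664; Σw = 19922.
x: (1369·976 + 6889·457 + 11664·1165) / 19922 = 18072977 / 19922 ≈ 907.19
y: (1369·478 + 6889·434 + 11664·132) / 19922 = 5183856 / 19922 ≈ 260.21

(907, 260)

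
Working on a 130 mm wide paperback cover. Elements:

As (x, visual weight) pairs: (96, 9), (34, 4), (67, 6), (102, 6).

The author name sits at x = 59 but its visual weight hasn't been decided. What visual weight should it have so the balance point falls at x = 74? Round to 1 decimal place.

w ≈ 10.9

Existing Σw = 25 (9 + 4 + 6 + 6); existing moment 9·96 + 4·34 + 6·67 + 6·102 = 2014.
For the centroid to hit 74: (2014 + w·59) / (25 + w) = 74.
Rearranging, w·(59 − 74) = 74·25 − 2014 = -164, so w ≈ -164/-15 = 10.93.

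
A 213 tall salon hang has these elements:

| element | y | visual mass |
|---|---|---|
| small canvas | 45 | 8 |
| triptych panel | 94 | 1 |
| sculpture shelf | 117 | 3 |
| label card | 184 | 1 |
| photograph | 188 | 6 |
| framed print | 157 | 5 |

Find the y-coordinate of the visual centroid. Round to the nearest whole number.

y ≈ 121

Weights sum to 8 + 1 + 3 + 1 + 6 + 5 = 24.
y-moment: 8·45 + 1·94 + 3·117 + 1·184 + 6·188 + 5·157 = 2902; centroid 2902/24 ≈ 120.92.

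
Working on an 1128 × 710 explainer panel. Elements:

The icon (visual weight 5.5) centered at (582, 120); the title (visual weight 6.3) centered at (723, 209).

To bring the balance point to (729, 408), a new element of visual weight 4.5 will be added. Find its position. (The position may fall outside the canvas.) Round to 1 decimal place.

(917.1, 1038.6)

New total weight: (5.5 + 6.3) + 4.5 = 16.3.
x: target moment 16.3×729 = 11882.7; current 5.5·582 + 6.3·723 = 7755.9; the new element supplies 4126.8, so x = 4126.8/4.5 ≈ 917.07.
y: target moment 16.3×408 = 6650.4; current 5.5·120 + 6.3·209 = 1976.7; the new element supplies 4673.7, so y = 4673.7/4.5 ≈ 1038.60.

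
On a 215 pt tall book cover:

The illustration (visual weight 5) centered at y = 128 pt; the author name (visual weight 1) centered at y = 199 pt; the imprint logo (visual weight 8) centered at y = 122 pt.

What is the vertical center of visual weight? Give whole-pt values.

Σw = 5 + 1 + 8 = 14.
y-moment: 5·128 + 1·199 + 8·122 = 1815; centroid 1815/14 ≈ 129.64.

y ≈ 130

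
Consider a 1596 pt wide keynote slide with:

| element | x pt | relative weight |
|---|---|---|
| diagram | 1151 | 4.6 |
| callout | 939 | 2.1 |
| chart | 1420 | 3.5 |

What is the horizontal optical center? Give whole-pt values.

x ≈ 1200

Total weight = 4.6 + 2.1 + 3.5 = 10.2.
x-moment: 4.6·1151 + 2.1·939 + 3.5·1420 = 12236.5; centroid 12236.5/10.2 ≈ 1199.66.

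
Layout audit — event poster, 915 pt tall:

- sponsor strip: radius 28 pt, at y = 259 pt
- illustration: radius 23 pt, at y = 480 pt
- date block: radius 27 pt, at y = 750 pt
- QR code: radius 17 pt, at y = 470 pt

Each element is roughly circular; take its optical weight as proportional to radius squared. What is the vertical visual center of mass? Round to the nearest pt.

r² weights: sponsor strip 28² = 784, illustration 23² = 529, date block 27² = 729, QR code 17² = 289. Total = 2331.
y: (784·259 + 529·480 + 729·750 + 289·470) / 2331 = 1139556 / 2331 ≈ 488.87

y ≈ 489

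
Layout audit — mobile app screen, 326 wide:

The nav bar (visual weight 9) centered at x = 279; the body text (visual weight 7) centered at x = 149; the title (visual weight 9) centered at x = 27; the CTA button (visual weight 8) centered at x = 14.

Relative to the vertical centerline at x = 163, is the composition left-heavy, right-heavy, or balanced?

left-heavy

Total weight = 9 + 7 + 9 + 8 = 33.
Σw·x = 9·279 + 7·149 + 9·27 + 8·14 = 3909, so x̄ = 3909/33 ≈ 118.45.
118.5 vs midline 163 → left-heavy.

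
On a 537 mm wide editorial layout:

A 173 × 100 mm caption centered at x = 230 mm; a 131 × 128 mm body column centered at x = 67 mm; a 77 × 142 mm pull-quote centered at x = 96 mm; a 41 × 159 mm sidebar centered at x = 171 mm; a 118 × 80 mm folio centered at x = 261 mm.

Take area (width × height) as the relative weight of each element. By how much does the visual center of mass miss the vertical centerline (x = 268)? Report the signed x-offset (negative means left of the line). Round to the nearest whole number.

≈ -108 mm

Areas → weights: caption 173·100 = 17300, body column 131·128 = 16768, pull-quote 77·142 = 10934, sidebar 41·159 = 6519, folio 118·80 = 9440; Σw = 60961.
x-moment: 17300·230 + 16768·67 + 10934·96 + 6519·171 + 9440·261 = 9730709; centroid 9730709/60961 ≈ 159.62.
Against x = 268, that's 159.62 − 268 = -108.38.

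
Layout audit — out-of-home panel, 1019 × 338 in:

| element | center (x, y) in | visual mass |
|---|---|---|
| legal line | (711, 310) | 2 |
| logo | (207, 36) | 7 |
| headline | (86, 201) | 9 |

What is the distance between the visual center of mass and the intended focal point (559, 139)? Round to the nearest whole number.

Total weight = 2 + 7 + 9 = 18.
Σw·x = 2·711 + 7·207 + 9·86 = 3645, so x̄ = 3645/18 ≈ 202.50.
Σw·y = 2·310 + 7·36 + 9·201 = 2681, so ȳ = 2681/18 ≈ 148.94.
From (559, 139): dx = -356.50, dy = 9.94, so the distance is √(dx²+dy²) ≈ 356.64.

≈ 357 in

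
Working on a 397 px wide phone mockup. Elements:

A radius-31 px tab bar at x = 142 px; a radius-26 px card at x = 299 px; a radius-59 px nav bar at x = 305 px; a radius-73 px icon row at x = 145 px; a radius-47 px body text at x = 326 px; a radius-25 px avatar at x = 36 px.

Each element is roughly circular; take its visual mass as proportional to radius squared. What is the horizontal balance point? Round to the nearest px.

Weights ∝ r²: tab bar 31² = 961, card 26² = 676, nav bar 59² = 3481, icon row 73² = 5329, body text 47² = 2209, avatar 25² = 625; Σw = 13281.
x-moment: 961·142 + 676·299 + 3481·305 + 5329·145 + 2209·326 + 625·36 = 2915630; centroid 2915630/13281 ≈ 219.53.

x ≈ 220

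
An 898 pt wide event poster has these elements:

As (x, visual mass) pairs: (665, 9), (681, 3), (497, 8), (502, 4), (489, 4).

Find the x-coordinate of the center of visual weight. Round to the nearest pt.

x ≈ 570

Weights sum to 9 + 3 + 8 + 4 + 4 = 28.
x-moment: 9·665 + 3·681 + 8·497 + 4·502 + 4·489 = 15968; centroid 15968/28 ≈ 570.29.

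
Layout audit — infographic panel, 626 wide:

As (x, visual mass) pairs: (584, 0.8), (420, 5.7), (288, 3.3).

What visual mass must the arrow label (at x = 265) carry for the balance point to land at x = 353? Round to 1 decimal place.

Fixed elements: Σw = 0.8 + 5.7 + 3.3 = 9.8, Σw·x = 0.8·584 + 5.7·420 + 3.3·288 = 3811.6.
Balance at x = 353 requires (3811.6 + w·265) / (9.8 + w) = 353.
Solving: w = (353·9.8 − 3811.6) / (265 − 353) = -352.2 / -88 ≈ 4.00.

w ≈ 4.0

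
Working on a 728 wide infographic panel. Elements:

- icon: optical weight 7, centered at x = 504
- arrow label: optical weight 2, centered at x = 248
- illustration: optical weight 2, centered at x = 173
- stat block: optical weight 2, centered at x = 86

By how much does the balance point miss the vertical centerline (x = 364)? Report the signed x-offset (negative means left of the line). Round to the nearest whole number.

Σw = 7 + 2 + 2 + 2 = 13.
x: (7·504 + 2·248 + 2·173 + 2·86) / 13 = 4542 / 13 ≈ 349.38
Against x = 364, that's 349.38 − 364 = -14.62.

≈ -15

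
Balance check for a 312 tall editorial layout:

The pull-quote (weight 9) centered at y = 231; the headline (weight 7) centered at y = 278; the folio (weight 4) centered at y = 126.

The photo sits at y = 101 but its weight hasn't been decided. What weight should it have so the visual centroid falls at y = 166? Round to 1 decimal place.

Fixed elements: Σw = 9 + 7 + 4 = 20, Σw·y = 9·231 + 7·278 + 4·126 = 4529.
Balance at y = 166 requires (4529 + w·101) / (20 + w) = 166.
So w = (166·20 − 4529)/(101 − 166) = -1209/-65 ≈ 18.60.

w ≈ 18.6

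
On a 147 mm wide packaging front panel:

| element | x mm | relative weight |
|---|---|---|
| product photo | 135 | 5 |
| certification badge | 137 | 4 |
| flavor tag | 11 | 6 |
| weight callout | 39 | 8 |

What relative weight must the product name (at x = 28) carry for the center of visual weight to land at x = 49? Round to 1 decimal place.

Existing Σw = 23 (5 + 4 + 6 + 8); existing moment 5·135 + 4·137 + 6·11 + 8·39 = 1601.
For the centroid to hit 49: (1601 + w·28) / (23 + w) = 49.
Rearranging, w·(28 − 49) = 49·23 − 1601 = -474, so w ≈ -474/-21 = 22.57.

w ≈ 22.6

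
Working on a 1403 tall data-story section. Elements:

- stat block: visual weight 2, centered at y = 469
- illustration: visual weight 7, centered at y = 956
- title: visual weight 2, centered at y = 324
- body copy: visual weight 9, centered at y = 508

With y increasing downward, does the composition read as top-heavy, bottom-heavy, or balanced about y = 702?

Weights sum to 2 + 7 + 2 + 9 = 20.
y: (2·469 + 7·956 + 2·324 + 9·508) / 20 = 12850 / 20 ≈ 642.50
642.5 vs midline 702 → top-heavy.

top-heavy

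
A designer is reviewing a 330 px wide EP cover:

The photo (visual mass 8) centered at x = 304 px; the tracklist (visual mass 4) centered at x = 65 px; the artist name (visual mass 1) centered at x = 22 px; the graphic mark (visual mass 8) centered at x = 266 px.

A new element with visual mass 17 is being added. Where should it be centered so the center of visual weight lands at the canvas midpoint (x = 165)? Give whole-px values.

New total weight: (8 + 4 + 1 + 8) + 17 = 38.
x: need Σw·x = 38·165 = 6270. Existing = 8·304 + 4·65 + 1·22 + 8·266 = 4842. Remainder 1428 / 17 ≈ 84.00.

x ≈ 84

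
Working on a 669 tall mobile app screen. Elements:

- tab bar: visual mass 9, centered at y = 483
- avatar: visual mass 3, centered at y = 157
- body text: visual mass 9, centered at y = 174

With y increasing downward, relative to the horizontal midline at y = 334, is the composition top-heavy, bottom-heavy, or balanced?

Total weight = 9 + 3 + 9 = 21.
y: (9·483 + 3·157 + 9·174) / 21 = 6384 / 21 ≈ 304.00
304.0 lies above (smaller y than) the midline 334, so the layout is top-heavy.

top-heavy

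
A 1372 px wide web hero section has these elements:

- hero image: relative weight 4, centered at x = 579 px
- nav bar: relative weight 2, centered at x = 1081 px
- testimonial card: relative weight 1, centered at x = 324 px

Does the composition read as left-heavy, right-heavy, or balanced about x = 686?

Total weight = 4 + 2 + 1 = 7.
Σw·x = 4·579 + 2·1081 + 1·324 = 4802, so x̄ = 4802/7 ≈ 686.00.
That equals the midline 686 — balanced.

balanced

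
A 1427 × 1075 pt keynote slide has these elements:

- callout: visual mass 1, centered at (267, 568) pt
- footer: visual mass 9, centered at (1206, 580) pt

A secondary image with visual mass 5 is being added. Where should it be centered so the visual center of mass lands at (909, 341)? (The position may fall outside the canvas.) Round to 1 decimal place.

With the secondary image, Σw becomes 1 + 9 + 5 = 15.
x: need Σw·x = 15·909 = 13635. Existing = 1·267 + 9·1206 = 11121. Remainder 2514 / 5 ≈ 502.80.
y: need Σw·y = 15·341 = 5115. Existing = 1·568 + 9·580 = 5788. Remainder -673 / 5 ≈ -134.60.

(502.8, -134.6)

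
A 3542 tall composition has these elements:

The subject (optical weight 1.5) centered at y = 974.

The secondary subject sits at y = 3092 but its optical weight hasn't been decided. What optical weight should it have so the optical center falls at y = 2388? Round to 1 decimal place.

The single fixed element contributes weight 1.5, moment 1.5·974 = 1461.0.
Set Σw·y/Σw = 2388: (1461.0 + 3092w) = 2388·(1.5 + w).
Rearranging, w·(3092 − 2388) = 2388·1.5 − 1461.0 = 2121.0, so w ≈ 2121.0/704 = 3.01.

w ≈ 3.0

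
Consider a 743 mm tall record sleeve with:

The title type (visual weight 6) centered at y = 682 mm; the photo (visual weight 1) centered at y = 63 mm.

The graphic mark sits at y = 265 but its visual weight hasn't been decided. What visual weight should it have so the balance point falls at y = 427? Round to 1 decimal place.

Existing Σw = 7 (6 + 1); existing moment 6·682 + 1·63 = 4155.
For the centroid to hit 427: (4155 + w·265) / (7 + w) = 427.
Rearranging, w·(265 − 427) = 427·7 − 4155 = -1166, so w ≈ -1166/-162 = 7.20.

w ≈ 7.2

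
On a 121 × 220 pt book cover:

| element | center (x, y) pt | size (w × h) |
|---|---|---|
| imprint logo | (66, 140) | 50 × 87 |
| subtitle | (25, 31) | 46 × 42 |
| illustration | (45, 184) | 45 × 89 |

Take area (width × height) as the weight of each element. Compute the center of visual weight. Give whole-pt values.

(50, 137)

Taking area as weight: imprint logo 50·87 = 4350, subtitle 46·42 = 1932, illustration 45·89 = 4005. Sum 10287.
x: (4350·66 + 1932·25 + 4005·45) / 10287 = 515625 / 10287 ≈ 50.12
y: (4350·140 + 1932·31 + 4005·184) / 10287 = 1405812 / 10287 ≈ 136.66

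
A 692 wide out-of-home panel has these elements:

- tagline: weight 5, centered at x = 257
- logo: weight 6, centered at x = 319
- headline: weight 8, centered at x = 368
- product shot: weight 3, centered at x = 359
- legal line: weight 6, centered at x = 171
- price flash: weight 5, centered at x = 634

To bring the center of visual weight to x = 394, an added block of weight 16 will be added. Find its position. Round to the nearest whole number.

x ≈ 493

With the added block, Σw becomes 5 + 6 + 8 + 3 + 6 + 5 + 16 = 49.
x: target moment 49×394 = 19306; current 5·257 + 6·319 + 8·368 + 3·359 + 6·171 + 5·634 = 11416; the added block supplies 7890, so x = 7890/16 ≈ 493.12.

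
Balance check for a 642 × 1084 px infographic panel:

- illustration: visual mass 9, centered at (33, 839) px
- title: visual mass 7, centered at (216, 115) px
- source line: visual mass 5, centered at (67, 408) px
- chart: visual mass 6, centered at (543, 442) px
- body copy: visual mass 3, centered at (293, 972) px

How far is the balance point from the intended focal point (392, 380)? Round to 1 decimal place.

Σw = 9 + 7 + 5 + 6 + 3 = 30.
x-moment: 9·33 + 7·216 + 5·67 + 6·543 + 3·293 = 6281; centroid 6281/30 ≈ 209.37.
y-moment: 9·839 + 7·115 + 5·408 + 6·442 + 3·972 = 15964; centroid 15964/30 ≈ 532.13.
Relative to (392, 380): Δ = (-182.63, 152.13); |Δ| = √(-182.63² + 152.13²) ≈ 237.70.

≈ 237.7 px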